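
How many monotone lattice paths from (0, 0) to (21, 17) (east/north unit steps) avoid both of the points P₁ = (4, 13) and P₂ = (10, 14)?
Number of paths = 28059066136

Inclusion–exclusion. Total paths: C(38, 21) = 28781143380. Through P₁: C(17, 4)·C(21, 17) = 14244300. Through P₂: C(24, 10)·C(14, 11) = 713897184. Since P₁ is strictly southwest of P₂, a monotone path through both must visit P₁ then P₂; paths through both = C(17, 4)·C(7, 6)·C(14, 11) = 6064240. Avoid both = 28781143380 − 14244300 − 713897184 + 6064240 = 28059066136.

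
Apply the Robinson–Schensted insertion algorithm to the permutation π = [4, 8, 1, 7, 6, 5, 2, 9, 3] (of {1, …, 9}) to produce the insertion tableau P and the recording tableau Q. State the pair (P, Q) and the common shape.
P = [1, 2, 3] / [4, 5, 9] / [6] / [7] / [8];  Q = [1, 2, 8] / [3, 4, 9] / [5] / [6] / [7];  common shape = (3, 3, 1, 1, 1)

Row-insert the values π_1, π_2, … into P one at a time, bumping the leftmost entry strictly greater than the inserted value down to the next row. The recording tableau Q records, in position (i, j), the step at which that cell was added to P.
  Insert 4 (step 1): P = [4];  Q = [1]
  Insert 8 (step 2): P = [4, 8];  Q = [1, 2]
  Insert 1 (step 3): P = [1, 8] / [4];  Q = [1, 2] / [3]
  Insert 7 (step 4): P = [1, 7] / [4, 8];  Q = [1, 2] / [3, 4]
  Insert 6 (step 5): P = [1, 6] / [4, 7] / [8];  Q = [1, 2] / [3, 4] / [5]
  Insert 5 (step 6): P = [1, 5] / [4, 6] / [7] / [8];  Q = [1, 2] / [3, 4] / [5] / [6]
  Insert 2 (step 7): P = [1, 2] / [4, 5] / [6] / [7] / [8];  Q = [1, 2] / [3, 4] / [5] / [6] / [7]
  Insert 9 (step 8): P = [1, 2, 9] / [4, 5] / [6] / [7] / [8];  Q = [1, 2, 8] / [3, 4] / [5] / [6] / [7]
  Insert 3 (step 9): P = [1, 2, 3] / [4, 5, 9] / [6] / [7] / [8];  Q = [1, 2, 8] / [3, 4, 9] / [5] / [6] / [7]
Final shape: (3, 3, 1, 1, 1).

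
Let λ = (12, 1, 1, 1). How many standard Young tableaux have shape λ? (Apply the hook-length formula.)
# SYT of shape (12, 1, 1, 1) = 364

Hook-length formula: f^λ = n! / Π hook(c), product over all cells c of the Young diagram. For λ = (12, 1, 1, 1), n = 15 boxes. Hook lengths by row (left-to-right, top-to-bottom): [15, 11, 10, 9, 8, 7, 6, 5, 4, 3, 2, 1]; [3]; [2]; [1]. Product of hooks = 3592512000. So f^λ = 15! / 3592512000 = 1307674368000 / 3592512000 = 364.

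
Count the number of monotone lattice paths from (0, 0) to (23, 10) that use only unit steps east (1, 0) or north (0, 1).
Number of paths = 92561040

A monotone lattice path from (0, 0) to (23, 10) consists of 23 east steps and 10 north steps in some order, so it is determined by which 23 of the 33 steps are east. The count is C(33, 23) = 92561040.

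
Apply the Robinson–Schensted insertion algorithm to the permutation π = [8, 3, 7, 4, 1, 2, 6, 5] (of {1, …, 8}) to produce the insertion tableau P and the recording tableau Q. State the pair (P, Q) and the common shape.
P = [1, 2, 5] / [3, 4, 6] / [7] / [8];  Q = [1, 3, 7] / [2, 6, 8] / [4] / [5];  common shape = (3, 3, 1, 1)

Row-insert the values π_1, π_2, … into P one at a time, bumping the leftmost entry strictly greater than the inserted value down to the next row. The recording tableau Q records, in position (i, j), the step at which that cell was added to P.
  Insert 8 (step 1): P = [8];  Q = [1]
  Insert 3 (step 2): P = [3] / [8];  Q = [1] / [2]
  Insert 7 (step 3): P = [3, 7] / [8];  Q = [1, 3] / [2]
  Insert 4 (step 4): P = [3, 4] / [7] / [8];  Q = [1, 3] / [2] / [4]
  Insert 1 (step 5): P = [1, 4] / [3] / [7] / [8];  Q = [1, 3] / [2] / [4] / [5]
  Insert 2 (step 6): P = [1, 2] / [3, 4] / [7] / [8];  Q = [1, 3] / [2, 6] / [4] / [5]
  Insert 6 (step 7): P = [1, 2, 6] / [3, 4] / [7] / [8];  Q = [1, 3, 7] / [2, 6] / [4] / [5]
  Insert 5 (step 8): P = [1, 2, 5] / [3, 4, 6] / [7] / [8];  Q = [1, 3, 7] / [2, 6, 8] / [4] / [5]
Final shape: (3, 3, 1, 1).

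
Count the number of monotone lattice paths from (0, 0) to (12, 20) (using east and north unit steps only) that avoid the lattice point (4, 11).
Number of paths = 192609690

Total paths from (0, 0) to (12, 20): C(32, 12) = 225792840. Paths through (4, 11): (paths (0, 0) → (4, 11)) × (paths (4, 11) → (12, 20)) = C(15, 4) · C(17, 8) = 1365 · 24310 = 33183150. Avoidance count = 225792840 − 33183150 = 192609690.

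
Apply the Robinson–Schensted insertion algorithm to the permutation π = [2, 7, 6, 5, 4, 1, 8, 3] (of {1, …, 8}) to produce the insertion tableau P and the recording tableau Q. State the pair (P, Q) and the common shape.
P = [1, 3, 8] / [2, 4] / [5] / [6] / [7];  Q = [1, 2, 7] / [3, 8] / [4] / [5] / [6];  common shape = (3, 2, 1, 1, 1)

Row-insert the values π_1, π_2, … into P one at a time, bumping the leftmost entry strictly greater than the inserted value down to the next row. The recording tableau Q records, in position (i, j), the step at which that cell was added to P.
  Insert 2 (step 1): P = [2];  Q = [1]
  Insert 7 (step 2): P = [2, 7];  Q = [1, 2]
  Insert 6 (step 3): P = [2, 6] / [7];  Q = [1, 2] / [3]
  Insert 5 (step 4): P = [2, 5] / [6] / [7];  Q = [1, 2] / [3] / [4]
  Insert 4 (step 5): P = [2, 4] / [5] / [6] / [7];  Q = [1, 2] / [3] / [4] / [5]
  Insert 1 (step 6): P = [1, 4] / [2] / [5] / [6] / [7];  Q = [1, 2] / [3] / [4] / [5] / [6]
  Insert 8 (step 7): P = [1, 4, 8] / [2] / [5] / [6] / [7];  Q = [1, 2, 7] / [3] / [4] / [5] / [6]
  Insert 3 (step 8): P = [1, 3, 8] / [2, 4] / [5] / [6] / [7];  Q = [1, 2, 7] / [3, 8] / [4] / [5] / [6]
Final shape: (3, 2, 1, 1, 1).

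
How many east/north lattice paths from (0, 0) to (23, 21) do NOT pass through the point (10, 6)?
Number of paths = 1712779582800

Total paths from (0, 0) to (23, 21): C(44, 23) = 2012616400080. Paths through (10, 6): (paths (0, 0) → (10, 6)) × (paths (10, 6) → (23, 21)) = C(16, 10) · C(28, 13) = 8008 · 37442160 = 299836817280. Avoidance count = 2012616400080 − 299836817280 = 1712779582800.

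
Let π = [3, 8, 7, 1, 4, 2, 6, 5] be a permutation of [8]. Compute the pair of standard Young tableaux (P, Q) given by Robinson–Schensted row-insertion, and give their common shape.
P = [1, 2, 5] / [3, 4, 6] / [7] / [8];  Q = [1, 2, 7] / [3, 5, 8] / [4] / [6];  common shape = (3, 3, 1, 1)

Row-insert the values π_1, π_2, … into P one at a time, bumping the leftmost entry strictly greater than the inserted value down to the next row. The recording tableau Q records, in position (i, j), the step at which that cell was added to P.
  Insert 3 (step 1): P = [3];  Q = [1]
  Insert 8 (step 2): P = [3, 8];  Q = [1, 2]
  Insert 7 (step 3): P = [3, 7] / [8];  Q = [1, 2] / [3]
  Insert 1 (step 4): P = [1, 7] / [3] / [8];  Q = [1, 2] / [3] / [4]
  Insert 4 (step 5): P = [1, 4] / [3, 7] / [8];  Q = [1, 2] / [3, 5] / [4]
  Insert 2 (step 6): P = [1, 2] / [3, 4] / [7] / [8];  Q = [1, 2] / [3, 5] / [4] / [6]
  Insert 6 (step 7): P = [1, 2, 6] / [3, 4] / [7] / [8];  Q = [1, 2, 7] / [3, 5] / [4] / [6]
  Insert 5 (step 8): P = [1, 2, 5] / [3, 4, 6] / [7] / [8];  Q = [1, 2, 7] / [3, 5, 8] / [4] / [6]
Final shape: (3, 3, 1, 1).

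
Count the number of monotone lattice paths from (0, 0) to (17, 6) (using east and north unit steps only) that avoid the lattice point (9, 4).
Number of paths = 68772

Total paths from (0, 0) to (17, 6): C(23, 17) = 100947. Paths through (9, 4): (paths (0, 0) → (9, 4)) × (paths (9, 4) → (17, 6)) = C(13, 9) · C(10, 8) = 715 · 45 = 32175. Avoidance count = 100947 − 32175 = 68772.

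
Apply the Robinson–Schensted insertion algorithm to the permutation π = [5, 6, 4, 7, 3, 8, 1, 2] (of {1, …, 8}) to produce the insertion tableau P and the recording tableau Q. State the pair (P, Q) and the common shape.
P = [1, 2, 7, 8] / [3, 6] / [4] / [5];  Q = [1, 2, 4, 6] / [3, 8] / [5] / [7];  common shape = (4, 2, 1, 1)

Row-insert the values π_1, π_2, … into P one at a time, bumping the leftmost entry strictly greater than the inserted value down to the next row. The recording tableau Q records, in position (i, j), the step at which that cell was added to P.
  Insert 5 (step 1): P = [5];  Q = [1]
  Insert 6 (step 2): P = [5, 6];  Q = [1, 2]
  Insert 4 (step 3): P = [4, 6] / [5];  Q = [1, 2] / [3]
  Insert 7 (step 4): P = [4, 6, 7] / [5];  Q = [1, 2, 4] / [3]
  Insert 3 (step 5): P = [3, 6, 7] / [4] / [5];  Q = [1, 2, 4] / [3] / [5]
  Insert 8 (step 6): P = [3, 6, 7, 8] / [4] / [5];  Q = [1, 2, 4, 6] / [3] / [5]
  Insert 1 (step 7): P = [1, 6, 7, 8] / [3] / [4] / [5];  Q = [1, 2, 4, 6] / [3] / [5] / [7]
  Insert 2 (step 8): P = [1, 2, 7, 8] / [3, 6] / [4] / [5];  Q = [1, 2, 4, 6] / [3, 8] / [5] / [7]
Final shape: (4, 2, 1, 1).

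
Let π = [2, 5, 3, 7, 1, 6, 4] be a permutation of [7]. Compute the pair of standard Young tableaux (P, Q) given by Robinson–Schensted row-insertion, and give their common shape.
P = [1, 3, 4] / [2, 6] / [5, 7];  Q = [1, 2, 4] / [3, 6] / [5, 7];  common shape = (3, 2, 2)

Row-insert the values π_1, π_2, … into P one at a time, bumping the leftmost entry strictly greater than the inserted value down to the next row. The recording tableau Q records, in position (i, j), the step at which that cell was added to P.
  Insert 2 (step 1): P = [2];  Q = [1]
  Insert 5 (step 2): P = [2, 5];  Q = [1, 2]
  Insert 3 (step 3): P = [2, 3] / [5];  Q = [1, 2] / [3]
  Insert 7 (step 4): P = [2, 3, 7] / [5];  Q = [1, 2, 4] / [3]
  Insert 1 (step 5): P = [1, 3, 7] / [2] / [5];  Q = [1, 2, 4] / [3] / [5]
  Insert 6 (step 6): P = [1, 3, 6] / [2, 7] / [5];  Q = [1, 2, 4] / [3, 6] / [5]
  Insert 4 (step 7): P = [1, 3, 4] / [2, 6] / [5, 7];  Q = [1, 2, 4] / [3, 6] / [5, 7]
Final shape: (3, 2, 2).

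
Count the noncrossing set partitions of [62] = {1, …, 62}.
C_62 = 24139737743045626825711458546273312

These noncrossing partitions are counted by the Catalan number C_n = (1/(n + 1)) · C(2n, n). For n = 62: C_62 = (1/63) · C(124, 62) = 1520803477811874490019821888415218656/63 = 24139737743045626825711458546273312.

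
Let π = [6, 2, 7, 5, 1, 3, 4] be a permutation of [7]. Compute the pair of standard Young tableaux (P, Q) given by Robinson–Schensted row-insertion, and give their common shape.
P = [1, 3, 4] / [2, 5] / [6, 7];  Q = [1, 3, 7] / [2, 4] / [5, 6];  common shape = (3, 2, 2)

Row-insert the values π_1, π_2, … into P one at a time, bumping the leftmost entry strictly greater than the inserted value down to the next row. The recording tableau Q records, in position (i, j), the step at which that cell was added to P.
  Insert 6 (step 1): P = [6];  Q = [1]
  Insert 2 (step 2): P = [2] / [6];  Q = [1] / [2]
  Insert 7 (step 3): P = [2, 7] / [6];  Q = [1, 3] / [2]
  Insert 5 (step 4): P = [2, 5] / [6, 7];  Q = [1, 3] / [2, 4]
  Insert 1 (step 5): P = [1, 5] / [2, 7] / [6];  Q = [1, 3] / [2, 4] / [5]
  Insert 3 (step 6): P = [1, 3] / [2, 5] / [6, 7];  Q = [1, 3] / [2, 4] / [5, 6]
  Insert 4 (step 7): P = [1, 3, 4] / [2, 5] / [6, 7];  Q = [1, 3, 7] / [2, 4] / [5, 6]
Final shape: (3, 2, 2).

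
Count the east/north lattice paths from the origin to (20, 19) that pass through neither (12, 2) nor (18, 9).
Number of paths = 68525816931

Inclusion–exclusion. Total paths: C(39, 20) = 68923264410. Through P₁: C(14, 12)·C(25, 8) = 98423325. Through P₂: C(27, 18)·C(12, 2) = 309330450. Since P₁ is strictly southwest of P₂, a monotone path through both must visit P₁ then P₂; paths through both = C(14, 12)·C(13, 6)·C(12, 2) = 10306296. Avoid both = 68923264410 − 98423325 − 309330450 + 10306296 = 68525816931.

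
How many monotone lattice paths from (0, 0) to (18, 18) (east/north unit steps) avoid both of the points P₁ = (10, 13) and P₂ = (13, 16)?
Number of paths = 6658087863

Inclusion–exclusion. Total paths: C(36, 18) = 9075135300. Through P₁: C(23, 10)·C(13, 8) = 1472412942. Through P₂: C(29, 13)·C(7, 5) = 1425142215. Since P₁ is strictly southwest of P₂, a monotone path through both must visit P₁ then P₂; paths through both = C(23, 10)·C(6, 3)·C(7, 5) = 480507720. Avoid both = 9075135300 − 1472412942 − 1425142215 + 480507720 = 6658087863.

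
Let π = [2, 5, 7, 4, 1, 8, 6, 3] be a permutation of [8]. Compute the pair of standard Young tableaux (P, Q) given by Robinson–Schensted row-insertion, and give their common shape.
P = [1, 3, 6, 8] / [2, 4] / [5, 7];  Q = [1, 2, 3, 6] / [4, 7] / [5, 8];  common shape = (4, 2, 2)

Row-insert the values π_1, π_2, … into P one at a time, bumping the leftmost entry strictly greater than the inserted value down to the next row. The recording tableau Q records, in position (i, j), the step at which that cell was added to P.
  Insert 2 (step 1): P = [2];  Q = [1]
  Insert 5 (step 2): P = [2, 5];  Q = [1, 2]
  Insert 7 (step 3): P = [2, 5, 7];  Q = [1, 2, 3]
  Insert 4 (step 4): P = [2, 4, 7] / [5];  Q = [1, 2, 3] / [4]
  Insert 1 (step 5): P = [1, 4, 7] / [2] / [5];  Q = [1, 2, 3] / [4] / [5]
  Insert 8 (step 6): P = [1, 4, 7, 8] / [2] / [5];  Q = [1, 2, 3, 6] / [4] / [5]
  Insert 6 (step 7): P = [1, 4, 6, 8] / [2, 7] / [5];  Q = [1, 2, 3, 6] / [4, 7] / [5]
  Insert 3 (step 8): P = [1, 3, 6, 8] / [2, 4] / [5, 7];  Q = [1, 2, 3, 6] / [4, 7] / [5, 8]
Final shape: (4, 2, 2).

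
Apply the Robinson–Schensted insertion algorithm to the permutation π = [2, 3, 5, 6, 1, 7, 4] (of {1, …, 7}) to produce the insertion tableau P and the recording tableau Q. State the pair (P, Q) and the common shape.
P = [1, 3, 4, 6, 7] / [2, 5];  Q = [1, 2, 3, 4, 6] / [5, 7];  common shape = (5, 2)

Row-insert the values π_1, π_2, … into P one at a time, bumping the leftmost entry strictly greater than the inserted value down to the next row. The recording tableau Q records, in position (i, j), the step at which that cell was added to P.
  Insert 2 (step 1): P = [2];  Q = [1]
  Insert 3 (step 2): P = [2, 3];  Q = [1, 2]
  Insert 5 (step 3): P = [2, 3, 5];  Q = [1, 2, 3]
  Insert 6 (step 4): P = [2, 3, 5, 6];  Q = [1, 2, 3, 4]
  Insert 1 (step 5): P = [1, 3, 5, 6] / [2];  Q = [1, 2, 3, 4] / [5]
  Insert 7 (step 6): P = [1, 3, 5, 6, 7] / [2];  Q = [1, 2, 3, 4, 6] / [5]
  Insert 4 (step 7): P = [1, 3, 4, 6, 7] / [2, 5];  Q = [1, 2, 3, 4, 6] / [5, 7]
Final shape: (5, 2).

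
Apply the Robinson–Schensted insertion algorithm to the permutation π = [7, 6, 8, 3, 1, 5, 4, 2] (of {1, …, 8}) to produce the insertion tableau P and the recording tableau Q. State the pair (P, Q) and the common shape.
P = [1, 2] / [3, 4] / [5, 8] / [6] / [7];  Q = [1, 3] / [2, 6] / [4, 7] / [5] / [8];  common shape = (2, 2, 2, 1, 1)

Row-insert the values π_1, π_2, … into P one at a time, bumping the leftmost entry strictly greater than the inserted value down to the next row. The recording tableau Q records, in position (i, j), the step at which that cell was added to P.
  Insert 7 (step 1): P = [7];  Q = [1]
  Insert 6 (step 2): P = [6] / [7];  Q = [1] / [2]
  Insert 8 (step 3): P = [6, 8] / [7];  Q = [1, 3] / [2]
  Insert 3 (step 4): P = [3, 8] / [6] / [7];  Q = [1, 3] / [2] / [4]
  Insert 1 (step 5): P = [1, 8] / [3] / [6] / [7];  Q = [1, 3] / [2] / [4] / [5]
  Insert 5 (step 6): P = [1, 5] / [3, 8] / [6] / [7];  Q = [1, 3] / [2, 6] / [4] / [5]
  Insert 4 (step 7): P = [1, 4] / [3, 5] / [6, 8] / [7];  Q = [1, 3] / [2, 6] / [4, 7] / [5]
  Insert 2 (step 8): P = [1, 2] / [3, 4] / [5, 8] / [6] / [7];  Q = [1, 3] / [2, 6] / [4, 7] / [5] / [8]
Final shape: (2, 2, 2, 1, 1).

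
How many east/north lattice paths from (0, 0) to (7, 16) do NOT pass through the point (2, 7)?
Number of paths = 173085

Total paths from (0, 0) to (7, 16): C(23, 7) = 245157. Paths through (2, 7): (paths (0, 0) → (2, 7)) × (paths (2, 7) → (7, 16)) = C(9, 2) · C(14, 5) = 36 · 2002 = 72072. Avoidance count = 245157 − 72072 = 173085.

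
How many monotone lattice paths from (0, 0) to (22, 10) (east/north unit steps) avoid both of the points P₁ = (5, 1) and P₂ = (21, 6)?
Number of paths = 44895360

Inclusion–exclusion. Total paths: C(32, 22) = 64512240. Through P₁: C(6, 5)·C(26, 17) = 18747300. Through P₂: C(27, 21)·C(5, 1) = 1480050. Since P₁ is strictly southwest of P₂, a monotone path through both must visit P₁ then P₂; paths through both = C(6, 5)·C(21, 16)·C(5, 1) = 610470. Avoid both = 64512240 − 18747300 − 1480050 + 610470 = 44895360.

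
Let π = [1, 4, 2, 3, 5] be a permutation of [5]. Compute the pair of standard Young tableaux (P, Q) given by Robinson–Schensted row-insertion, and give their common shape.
P = [1, 2, 3, 5] / [4];  Q = [1, 2, 4, 5] / [3];  common shape = (4, 1)

Row-insert the values π_1, π_2, … into P one at a time, bumping the leftmost entry strictly greater than the inserted value down to the next row. The recording tableau Q records, in position (i, j), the step at which that cell was added to P.
  Insert 1 (step 1): P = [1];  Q = [1]
  Insert 4 (step 2): P = [1, 4];  Q = [1, 2]
  Insert 2 (step 3): P = [1, 2] / [4];  Q = [1, 2] / [3]
  Insert 3 (step 4): P = [1, 2, 3] / [4];  Q = [1, 2, 4] / [3]
  Insert 5 (step 5): P = [1, 2, 3, 5] / [4];  Q = [1, 2, 4, 5] / [3]
Final shape: (4, 1).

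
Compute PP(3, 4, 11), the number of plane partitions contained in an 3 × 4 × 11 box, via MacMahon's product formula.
PP(3, 4, 11) = 78835120

Evaluate the triple product over i = 1..3, j = 1..4, k = 1..11. The factors are (2/1) · (3/2) · (4/3) · (5/4) · (6/5) · (7/6) · (8/7) · (9/8) · … (132 factors total). The numerators and denominators telescope so the product is an integer; carrying out the multiplication exactly gives PP(3, 4, 11) = 78835120.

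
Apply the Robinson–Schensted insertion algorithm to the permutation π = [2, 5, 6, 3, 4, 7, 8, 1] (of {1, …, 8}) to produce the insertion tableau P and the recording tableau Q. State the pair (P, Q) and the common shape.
P = [1, 3, 4, 7, 8] / [2, 6] / [5];  Q = [1, 2, 3, 6, 7] / [4, 5] / [8];  common shape = (5, 2, 1)

Row-insert the values π_1, π_2, … into P one at a time, bumping the leftmost entry strictly greater than the inserted value down to the next row. The recording tableau Q records, in position (i, j), the step at which that cell was added to P.
  Insert 2 (step 1): P = [2];  Q = [1]
  Insert 5 (step 2): P = [2, 5];  Q = [1, 2]
  Insert 6 (step 3): P = [2, 5, 6];  Q = [1, 2, 3]
  Insert 3 (step 4): P = [2, 3, 6] / [5];  Q = [1, 2, 3] / [4]
  Insert 4 (step 5): P = [2, 3, 4] / [5, 6];  Q = [1, 2, 3] / [4, 5]
  Insert 7 (step 6): P = [2, 3, 4, 7] / [5, 6];  Q = [1, 2, 3, 6] / [4, 5]
  Insert 8 (step 7): P = [2, 3, 4, 7, 8] / [5, 6];  Q = [1, 2, 3, 6, 7] / [4, 5]
  Insert 1 (step 8): P = [1, 3, 4, 7, 8] / [2, 6] / [5];  Q = [1, 2, 3, 6, 7] / [4, 5] / [8]
Final shape: (5, 2, 1).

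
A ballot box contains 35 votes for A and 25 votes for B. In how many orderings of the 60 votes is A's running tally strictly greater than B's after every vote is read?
Strict-lead orderings = 8652572995721382

Total orderings of the 60 votes with 35 for A: C(60, 35) = 51915437974328292. By the Bertrand ballot formula (Cycle Lemma / reflection principle), the number of orderings in which A is strictly ahead of B throughout is (p − q)/(p + q) · C(p + q, p) = (35 − 25)/(35 + 25) · 51915437974328292 = 8652572995721382.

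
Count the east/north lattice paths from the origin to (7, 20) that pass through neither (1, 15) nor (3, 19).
Number of paths = 874138

Inclusion–exclusion. Total paths: C(27, 7) = 888030. Through P₁: C(16, 1)·C(11, 6) = 7392. Through P₂: C(22, 3)·C(5, 4) = 7700. Since P₁ is strictly southwest of P₂, a monotone path through both must visit P₁ then P₂; paths through both = C(16, 1)·C(6, 2)·C(5, 4) = 1200. Avoid both = 888030 − 7392 − 7700 + 1200 = 874138.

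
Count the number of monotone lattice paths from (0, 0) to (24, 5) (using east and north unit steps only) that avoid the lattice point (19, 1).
Number of paths = 116235

Total paths from (0, 0) to (24, 5): C(29, 24) = 118755. Paths through (19, 1): (paths (0, 0) → (19, 1)) × (paths (19, 1) → (24, 5)) = C(20, 19) · C(9, 5) = 20 · 126 = 2520. Avoidance count = 118755 − 2520 = 116235.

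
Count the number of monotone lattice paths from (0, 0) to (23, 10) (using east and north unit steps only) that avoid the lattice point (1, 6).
Number of paths = 92456390

Total paths from (0, 0) to (23, 10): C(33, 23) = 92561040. Paths through (1, 6): (paths (0, 0) → (1, 6)) × (paths (1, 6) → (23, 10)) = C(7, 1) · C(26, 22) = 7 · 14950 = 104650. Avoidance count = 92561040 − 104650 = 92456390.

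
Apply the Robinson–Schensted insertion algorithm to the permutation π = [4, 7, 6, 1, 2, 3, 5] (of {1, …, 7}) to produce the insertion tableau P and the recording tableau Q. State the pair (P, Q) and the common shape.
P = [1, 2, 3, 5] / [4, 6] / [7];  Q = [1, 2, 6, 7] / [3, 5] / [4];  common shape = (4, 2, 1)

Row-insert the values π_1, π_2, … into P one at a time, bumping the leftmost entry strictly greater than the inserted value down to the next row. The recording tableau Q records, in position (i, j), the step at which that cell was added to P.
  Insert 4 (step 1): P = [4];  Q = [1]
  Insert 7 (step 2): P = [4, 7];  Q = [1, 2]
  Insert 6 (step 3): P = [4, 6] / [7];  Q = [1, 2] / [3]
  Insert 1 (step 4): P = [1, 6] / [4] / [7];  Q = [1, 2] / [3] / [4]
  Insert 2 (step 5): P = [1, 2] / [4, 6] / [7];  Q = [1, 2] / [3, 5] / [4]
  Insert 3 (step 6): P = [1, 2, 3] / [4, 6] / [7];  Q = [1, 2, 6] / [3, 5] / [4]
  Insert 5 (step 7): P = [1, 2, 3, 5] / [4, 6] / [7];  Q = [1, 2, 6, 7] / [3, 5] / [4]
Final shape: (4, 2, 1).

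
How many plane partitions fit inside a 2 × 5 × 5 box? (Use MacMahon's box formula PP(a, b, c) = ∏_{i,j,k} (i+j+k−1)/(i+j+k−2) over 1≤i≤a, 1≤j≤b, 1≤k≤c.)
PP(2, 5, 5) = 19404

Evaluate the triple product over i = 1..2, j = 1..5, k = 1..5. The factors are (2/1) · (3/2) · (4/3) · (5/4) · (6/5) · (3/2) · (4/3) · (5/4) · … (50 factors total). The numerators and denominators telescope so the product is an integer; carrying out the multiplication exactly gives PP(2, 5, 5) = 19404.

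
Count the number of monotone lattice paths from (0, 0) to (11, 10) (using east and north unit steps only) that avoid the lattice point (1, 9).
Number of paths = 352606

Total paths from (0, 0) to (11, 10): C(21, 11) = 352716. Paths through (1, 9): (paths (0, 0) → (1, 9)) × (paths (1, 9) → (11, 10)) = C(10, 1) · C(11, 10) = 10 · 11 = 110. Avoidance count = 352716 − 110 = 352606.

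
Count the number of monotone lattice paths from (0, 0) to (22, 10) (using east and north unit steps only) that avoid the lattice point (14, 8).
Number of paths = 50122590

Total paths from (0, 0) to (22, 10): C(32, 22) = 64512240. Paths through (14, 8): (paths (0, 0) → (14, 8)) × (paths (14, 8) → (22, 10)) = C(22, 14) · C(10, 8) = 319770 · 45 = 14389650. Avoidance count = 64512240 − 14389650 = 50122590.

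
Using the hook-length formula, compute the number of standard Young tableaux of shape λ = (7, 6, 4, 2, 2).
# SYT of shape (7, 6, 4, 2, 2) = 444422160

Hook-length formula: f^λ = n! / Π hook(c), product over all cells c of the Young diagram. For λ = (7, 6, 4, 2, 2), n = 21 boxes. Hook lengths by row (left-to-right, top-to-bottom): [11, 10, 7, 6, 4, 3, 1]; [9, 8, 5, 4, 2, 1]; [6, 5, 2, 1]; [3, 2]; [2, 1]. Product of hooks = 114960384000. So f^λ = 21! / 114960384000 = 51090942171709440000 / 114960384000 = 444422160.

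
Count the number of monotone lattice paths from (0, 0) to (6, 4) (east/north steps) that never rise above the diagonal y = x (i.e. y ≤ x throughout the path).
Number of paths = 90

By the reflection principle (André's argument), the number of monotone paths to (6, 4) with n ≤ m that never go above y = x is C(10, 6) − C(10, 7) = 210 − 120 = 90.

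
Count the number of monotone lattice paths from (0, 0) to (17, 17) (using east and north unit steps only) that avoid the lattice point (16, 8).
Number of paths = 2326251510

Total paths from (0, 0) to (17, 17): C(34, 17) = 2333606220. Paths through (16, 8): (paths (0, 0) → (16, 8)) × (paths (16, 8) → (17, 17)) = C(24, 16) · C(10, 1) = 735471 · 10 = 7354710. Avoidance count = 2333606220 − 7354710 = 2326251510.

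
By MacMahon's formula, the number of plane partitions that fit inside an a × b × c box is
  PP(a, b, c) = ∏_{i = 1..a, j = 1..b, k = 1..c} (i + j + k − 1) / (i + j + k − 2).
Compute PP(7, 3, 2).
PP(7, 3, 2) = 4950

Evaluate the triple product over i = 1..7, j = 1..3, k = 1..2. The factors are (2/1) · (3/2) · (3/2) · (4/3) · (4/3) · (5/4) · (3/2) · (4/3) · … (42 factors total). The numerators and denominators telescope so the product is an integer; carrying out the multiplication exactly gives PP(7, 3, 2) = 4950.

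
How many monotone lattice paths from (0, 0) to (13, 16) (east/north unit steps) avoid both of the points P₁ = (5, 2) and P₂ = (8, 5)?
Number of paths = 57361689

Inclusion–exclusion. Total paths: C(29, 13) = 67863915. Through P₁: C(7, 5)·C(22, 8) = 6715170. Through P₂: C(13, 8)·C(16, 5) = 5621616. Since P₁ is strictly southwest of P₂, a monotone path through both must visit P₁ then P₂; paths through both = C(7, 5)·C(6, 3)·C(16, 5) = 1834560. Avoid both = 67863915 − 6715170 − 5621616 + 1834560 = 57361689.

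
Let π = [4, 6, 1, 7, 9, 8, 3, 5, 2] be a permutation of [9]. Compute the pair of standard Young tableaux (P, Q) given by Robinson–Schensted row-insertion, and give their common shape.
P = [1, 2, 5, 8] / [3, 6, 7] / [4] / [9];  Q = [1, 2, 4, 5] / [3, 6, 8] / [7] / [9];  common shape = (4, 3, 1, 1)

Row-insert the values π_1, π_2, … into P one at a time, bumping the leftmost entry strictly greater than the inserted value down to the next row. The recording tableau Q records, in position (i, j), the step at which that cell was added to P.
  Insert 4 (step 1): P = [4];  Q = [1]
  Insert 6 (step 2): P = [4, 6];  Q = [1, 2]
  Insert 1 (step 3): P = [1, 6] / [4];  Q = [1, 2] / [3]
  Insert 7 (step 4): P = [1, 6, 7] / [4];  Q = [1, 2, 4] / [3]
  Insert 9 (step 5): P = [1, 6, 7, 9] / [4];  Q = [1, 2, 4, 5] / [3]
  Insert 8 (step 6): P = [1, 6, 7, 8] / [4, 9];  Q = [1, 2, 4, 5] / [3, 6]
  Insert 3 (step 7): P = [1, 3, 7, 8] / [4, 6] / [9];  Q = [1, 2, 4, 5] / [3, 6] / [7]
  Insert 5 (step 8): P = [1, 3, 5, 8] / [4, 6, 7] / [9];  Q = [1, 2, 4, 5] / [3, 6, 8] / [7]
  Insert 2 (step 9): P = [1, 2, 5, 8] / [3, 6, 7] / [4] / [9];  Q = [1, 2, 4, 5] / [3, 6, 8] / [7] / [9]
Final shape: (4, 3, 1, 1).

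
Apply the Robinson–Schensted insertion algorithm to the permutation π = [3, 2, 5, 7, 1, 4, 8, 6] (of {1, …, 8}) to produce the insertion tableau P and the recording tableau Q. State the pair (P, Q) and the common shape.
P = [1, 4, 6, 8] / [2, 5, 7] / [3];  Q = [1, 3, 4, 7] / [2, 6, 8] / [5];  common shape = (4, 3, 1)

Row-insert the values π_1, π_2, … into P one at a time, bumping the leftmost entry strictly greater than the inserted value down to the next row. The recording tableau Q records, in position (i, j), the step at which that cell was added to P.
  Insert 3 (step 1): P = [3];  Q = [1]
  Insert 2 (step 2): P = [2] / [3];  Q = [1] / [2]
  Insert 5 (step 3): P = [2, 5] / [3];  Q = [1, 3] / [2]
  Insert 7 (step 4): P = [2, 5, 7] / [3];  Q = [1, 3, 4] / [2]
  Insert 1 (step 5): P = [1, 5, 7] / [2] / [3];  Q = [1, 3, 4] / [2] / [5]
  Insert 4 (step 6): P = [1, 4, 7] / [2, 5] / [3];  Q = [1, 3, 4] / [2, 6] / [5]
  Insert 8 (step 7): P = [1, 4, 7, 8] / [2, 5] / [3];  Q = [1, 3, 4, 7] / [2, 6] / [5]
  Insert 6 (step 8): P = [1, 4, 6, 8] / [2, 5, 7] / [3];  Q = [1, 3, 4, 7] / [2, 6, 8] / [5]
Final shape: (4, 3, 1).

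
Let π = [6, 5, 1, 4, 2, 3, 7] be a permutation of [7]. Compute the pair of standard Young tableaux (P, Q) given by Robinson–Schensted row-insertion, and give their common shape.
P = [1, 2, 3, 7] / [4] / [5] / [6];  Q = [1, 4, 6, 7] / [2] / [3] / [5];  common shape = (4, 1, 1, 1)

Row-insert the values π_1, π_2, … into P one at a time, bumping the leftmost entry strictly greater than the inserted value down to the next row. The recording tableau Q records, in position (i, j), the step at which that cell was added to P.
  Insert 6 (step 1): P = [6];  Q = [1]
  Insert 5 (step 2): P = [5] / [6];  Q = [1] / [2]
  Insert 1 (step 3): P = [1] / [5] / [6];  Q = [1] / [2] / [3]
  Insert 4 (step 4): P = [1, 4] / [5] / [6];  Q = [1, 4] / [2] / [3]
  Insert 2 (step 5): P = [1, 2] / [4] / [5] / [6];  Q = [1, 4] / [2] / [3] / [5]
  Insert 3 (step 6): P = [1, 2, 3] / [4] / [5] / [6];  Q = [1, 4, 6] / [2] / [3] / [5]
  Insert 7 (step 7): P = [1, 2, 3, 7] / [4] / [5] / [6];  Q = [1, 4, 6, 7] / [2] / [3] / [5]
Final shape: (4, 1, 1, 1).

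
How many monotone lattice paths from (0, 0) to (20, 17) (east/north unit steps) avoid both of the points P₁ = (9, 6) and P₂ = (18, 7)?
Number of paths = 12346258650

Inclusion–exclusion. Total paths: C(37, 20) = 15905368710. Through P₁: C(15, 9)·C(22, 11) = 3530687160. Through P₂: C(25, 18)·C(12, 2) = 31726200. Since P₁ is strictly southwest of P₂, a monotone path through both must visit P₁ then P₂; paths through both = C(15, 9)·C(10, 9)·C(12, 2) = 3303300. Avoid both = 15905368710 − 3530687160 − 31726200 + 3303300 = 12346258650.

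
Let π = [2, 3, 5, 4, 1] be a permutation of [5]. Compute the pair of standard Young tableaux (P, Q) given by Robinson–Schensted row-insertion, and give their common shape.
P = [1, 3, 4] / [2] / [5];  Q = [1, 2, 3] / [4] / [5];  common shape = (3, 1, 1)

Row-insert the values π_1, π_2, … into P one at a time, bumping the leftmost entry strictly greater than the inserted value down to the next row. The recording tableau Q records, in position (i, j), the step at which that cell was added to P.
  Insert 2 (step 1): P = [2];  Q = [1]
  Insert 3 (step 2): P = [2, 3];  Q = [1, 2]
  Insert 5 (step 3): P = [2, 3, 5];  Q = [1, 2, 3]
  Insert 4 (step 4): P = [2, 3, 4] / [5];  Q = [1, 2, 3] / [4]
  Insert 1 (step 5): P = [1, 3, 4] / [2] / [5];  Q = [1, 2, 3] / [4] / [5]
Final shape: (3, 1, 1).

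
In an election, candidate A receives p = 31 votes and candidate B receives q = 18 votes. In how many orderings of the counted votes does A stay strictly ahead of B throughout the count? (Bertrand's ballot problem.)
Strict-lead orderings = 3065415516592

Total orderings of the 49 votes with 31 for A: C(49, 31) = 11554258485616. By the Bertrand ballot formula (Cycle Lemma / reflection principle), the number of orderings in which A is strictly ahead of B throughout is (p − q)/(p + q) · C(p + q, p) = (31 − 18)/(31 + 18) · 11554258485616 = 3065415516592.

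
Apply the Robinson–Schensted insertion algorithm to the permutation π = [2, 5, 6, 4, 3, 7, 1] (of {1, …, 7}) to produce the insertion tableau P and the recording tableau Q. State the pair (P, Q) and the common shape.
P = [1, 3, 6, 7] / [2] / [4] / [5];  Q = [1, 2, 3, 6] / [4] / [5] / [7];  common shape = (4, 1, 1, 1)

Row-insert the values π_1, π_2, … into P one at a time, bumping the leftmost entry strictly greater than the inserted value down to the next row. The recording tableau Q records, in position (i, j), the step at which that cell was added to P.
  Insert 2 (step 1): P = [2];  Q = [1]
  Insert 5 (step 2): P = [2, 5];  Q = [1, 2]
  Insert 6 (step 3): P = [2, 5, 6];  Q = [1, 2, 3]
  Insert 4 (step 4): P = [2, 4, 6] / [5];  Q = [1, 2, 3] / [4]
  Insert 3 (step 5): P = [2, 3, 6] / [4] / [5];  Q = [1, 2, 3] / [4] / [5]
  Insert 7 (step 6): P = [2, 3, 6, 7] / [4] / [5];  Q = [1, 2, 3, 6] / [4] / [5]
  Insert 1 (step 7): P = [1, 3, 6, 7] / [2] / [4] / [5];  Q = [1, 2, 3, 6] / [4] / [5] / [7]
Final shape: (4, 1, 1, 1).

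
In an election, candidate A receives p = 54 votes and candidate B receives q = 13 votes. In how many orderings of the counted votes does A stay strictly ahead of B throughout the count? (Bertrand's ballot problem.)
Strict-lead orderings = 15526004518640

Total orderings of the 67 votes with 54 for A: C(67, 54) = 25371763481680. By the Bertrand ballot formula (Cycle Lemma / reflection principle), the number of orderings in which A is strictly ahead of B throughout is (p − q)/(p + q) · C(p + q, p) = (54 − 13)/(54 + 13) · 25371763481680 = 15526004518640.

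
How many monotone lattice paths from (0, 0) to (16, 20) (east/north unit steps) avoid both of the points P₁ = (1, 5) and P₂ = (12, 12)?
Number of paths = 5133127050

Inclusion–exclusion. Total paths: C(36, 16) = 7307872110. Through P₁: C(6, 1)·C(30, 15) = 930705120. Through P₂: C(24, 12)·C(12, 4) = 1338557220. Since P₁ is strictly southwest of P₂, a monotone path through both must visit P₁ then P₂; paths through both = C(6, 1)·C(18, 11)·C(12, 4) = 94517280. Avoid both = 7307872110 − 930705120 − 1338557220 + 94517280 = 5133127050.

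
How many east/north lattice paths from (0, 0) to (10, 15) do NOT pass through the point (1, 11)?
Number of paths = 3260180

Total paths from (0, 0) to (10, 15): C(25, 10) = 3268760. Paths through (1, 11): (paths (0, 0) → (1, 11)) × (paths (1, 11) → (10, 15)) = C(12, 1) · C(13, 9) = 12 · 715 = 8580. Avoidance count = 3268760 − 8580 = 3260180.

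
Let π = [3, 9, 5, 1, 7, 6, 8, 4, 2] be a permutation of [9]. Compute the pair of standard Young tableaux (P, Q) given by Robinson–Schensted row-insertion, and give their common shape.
P = [1, 2, 6, 8] / [3, 4] / [5] / [7] / [9];  Q = [1, 2, 5, 7] / [3, 6] / [4] / [8] / [9];  common shape = (4, 2, 1, 1, 1)

Row-insert the values π_1, π_2, … into P one at a time, bumping the leftmost entry strictly greater than the inserted value down to the next row. The recording tableau Q records, in position (i, j), the step at which that cell was added to P.
  Insert 3 (step 1): P = [3];  Q = [1]
  Insert 9 (step 2): P = [3, 9];  Q = [1, 2]
  Insert 5 (step 3): P = [3, 5] / [9];  Q = [1, 2] / [3]
  Insert 1 (step 4): P = [1, 5] / [3] / [9];  Q = [1, 2] / [3] / [4]
  Insert 7 (step 5): P = [1, 5, 7] / [3] / [9];  Q = [1, 2, 5] / [3] / [4]
  Insert 6 (step 6): P = [1, 5, 6] / [3, 7] / [9];  Q = [1, 2, 5] / [3, 6] / [4]
  Insert 8 (step 7): P = [1, 5, 6, 8] / [3, 7] / [9];  Q = [1, 2, 5, 7] / [3, 6] / [4]
  Insert 4 (step 8): P = [1, 4, 6, 8] / [3, 5] / [7] / [9];  Q = [1, 2, 5, 7] / [3, 6] / [4] / [8]
  Insert 2 (step 9): P = [1, 2, 6, 8] / [3, 4] / [5] / [7] / [9];  Q = [1, 2, 5, 7] / [3, 6] / [4] / [8] / [9]
Final shape: (4, 2, 1, 1, 1).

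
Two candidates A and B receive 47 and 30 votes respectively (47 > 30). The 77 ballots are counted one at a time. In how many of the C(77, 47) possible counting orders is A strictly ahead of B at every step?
Strict-lead orderings = 467247097302829938080

Total orderings of the 77 votes with 47 for A: C(77, 47) = 2116354499548112072480. By the Bertrand ballot formula (Cycle Lemma / reflection principle), the number of orderings in which A is strictly ahead of B throughout is (p − q)/(p + q) · C(p + q, p) = (47 − 30)/(47 + 30) · 2116354499548112072480 = 467247097302829938080.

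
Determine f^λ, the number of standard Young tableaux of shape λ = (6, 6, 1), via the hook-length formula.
# SYT of shape (6, 6, 1) = 1287

Hook-length formula: f^λ = n! / Π hook(c), product over all cells c of the Young diagram. For λ = (6, 6, 1), n = 13 boxes. Hook lengths by row (left-to-right, top-to-bottom): [8, 6, 5, 4, 3, 2]; [7, 5, 4, 3, 2, 1]; [1]. Product of hooks = 4838400. So f^λ = 13! / 4838400 = 6227020800 / 4838400 = 1287.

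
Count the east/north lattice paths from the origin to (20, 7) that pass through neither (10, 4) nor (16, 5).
Number of paths = 401614

Inclusion–exclusion. Total paths: C(27, 20) = 888030. Through P₁: C(14, 10)·C(13, 10) = 286286. Through P₂: C(21, 16)·C(6, 4) = 305235. Since P₁ is strictly southwest of P₂, a monotone path through both must visit P₁ then P₂; paths through both = C(14, 10)·C(7, 6)·C(6, 4) = 105105. Avoid both = 888030 − 286286 − 305235 + 105105 = 401614.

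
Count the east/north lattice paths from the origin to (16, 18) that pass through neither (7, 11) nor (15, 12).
Number of paths = 1720212762

Inclusion–exclusion. Total paths: C(34, 16) = 2203961430. Through P₁: C(18, 7)·C(16, 9) = 364066560. Through P₂: C(27, 15)·C(7, 1) = 121687020. Since P₁ is strictly southwest of P₂, a monotone path through both must visit P₁ then P₂; paths through both = C(18, 7)·C(9, 8)·C(7, 1) = 2004912. Avoid both = 2203961430 − 364066560 − 121687020 + 2004912 = 1720212762.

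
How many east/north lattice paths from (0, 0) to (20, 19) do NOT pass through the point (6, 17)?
Number of paths = 68911150770

Total paths from (0, 0) to (20, 19): C(39, 20) = 68923264410. Paths through (6, 17): (paths (0, 0) → (6, 17)) × (paths (6, 17) → (20, 19)) = C(23, 6) · C(16, 14) = 100947 · 120 = 12113640. Avoidance count = 68923264410 − 12113640 = 68911150770.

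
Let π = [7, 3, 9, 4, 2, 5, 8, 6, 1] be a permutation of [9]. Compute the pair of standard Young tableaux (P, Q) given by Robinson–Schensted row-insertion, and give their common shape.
P = [1, 4, 5, 6] / [2, 8] / [3, 9] / [7];  Q = [1, 3, 6, 7] / [2, 4] / [5, 8] / [9];  common shape = (4, 2, 2, 1)

Row-insert the values π_1, π_2, … into P one at a time, bumping the leftmost entry strictly greater than the inserted value down to the next row. The recording tableau Q records, in position (i, j), the step at which that cell was added to P.
  Insert 7 (step 1): P = [7];  Q = [1]
  Insert 3 (step 2): P = [3] / [7];  Q = [1] / [2]
  Insert 9 (step 3): P = [3, 9] / [7];  Q = [1, 3] / [2]
  Insert 4 (step 4): P = [3, 4] / [7, 9];  Q = [1, 3] / [2, 4]
  Insert 2 (step 5): P = [2, 4] / [3, 9] / [7];  Q = [1, 3] / [2, 4] / [5]
  Insert 5 (step 6): P = [2, 4, 5] / [3, 9] / [7];  Q = [1, 3, 6] / [2, 4] / [5]
  Insert 8 (step 7): P = [2, 4, 5, 8] / [3, 9] / [7];  Q = [1, 3, 6, 7] / [2, 4] / [5]
  Insert 6 (step 8): P = [2, 4, 5, 6] / [3, 8] / [7, 9];  Q = [1, 3, 6, 7] / [2, 4] / [5, 8]
  Insert 1 (step 9): P = [1, 4, 5, 6] / [2, 8] / [3, 9] / [7];  Q = [1, 3, 6, 7] / [2, 4] / [5, 8] / [9]
Final shape: (4, 2, 2, 1).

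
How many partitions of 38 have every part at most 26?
p(38, parts ≤ 26) = 25820

Use the recurrence p(n, m) = p(n, m−1) + p(n−m, m): either the largest part is < m (count p(n, m−1)) or the largest part is exactly m (remove one copy of m, count p(n−m, m)). With p(0, ·) = 1 this gives p(38, parts ≤ 26) = 25820. (By conjugating Young diagrams, this also counts partitions of 38 into at most 26 parts.)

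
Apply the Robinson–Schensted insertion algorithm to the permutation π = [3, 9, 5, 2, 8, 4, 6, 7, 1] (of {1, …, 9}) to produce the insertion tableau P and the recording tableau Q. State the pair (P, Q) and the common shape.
P = [1, 4, 6, 7] / [2, 5, 8] / [3] / [9];  Q = [1, 2, 5, 8] / [3, 6, 7] / [4] / [9];  common shape = (4, 3, 1, 1)

Row-insert the values π_1, π_2, … into P one at a time, bumping the leftmost entry strictly greater than the inserted value down to the next row. The recording tableau Q records, in position (i, j), the step at which that cell was added to P.
  Insert 3 (step 1): P = [3];  Q = [1]
  Insert 9 (step 2): P = [3, 9];  Q = [1, 2]
  Insert 5 (step 3): P = [3, 5] / [9];  Q = [1, 2] / [3]
  Insert 2 (step 4): P = [2, 5] / [3] / [9];  Q = [1, 2] / [3] / [4]
  Insert 8 (step 5): P = [2, 5, 8] / [3] / [9];  Q = [1, 2, 5] / [3] / [4]
  Insert 4 (step 6): P = [2, 4, 8] / [3, 5] / [9];  Q = [1, 2, 5] / [3, 6] / [4]
  Insert 6 (step 7): P = [2, 4, 6] / [3, 5, 8] / [9];  Q = [1, 2, 5] / [3, 6, 7] / [4]
  Insert 7 (step 8): P = [2, 4, 6, 7] / [3, 5, 8] / [9];  Q = [1, 2, 5, 8] / [3, 6, 7] / [4]
  Insert 1 (step 9): P = [1, 4, 6, 7] / [2, 5, 8] / [3] / [9];  Q = [1, 2, 5, 8] / [3, 6, 7] / [4] / [9]
Final shape: (4, 3, 1, 1).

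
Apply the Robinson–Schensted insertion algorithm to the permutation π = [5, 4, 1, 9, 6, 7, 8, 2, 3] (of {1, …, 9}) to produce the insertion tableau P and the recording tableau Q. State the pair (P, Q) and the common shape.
P = [1, 2, 3, 8] / [4, 6, 7] / [5, 9];  Q = [1, 4, 6, 7] / [2, 5, 9] / [3, 8];  common shape = (4, 3, 2)

Row-insert the values π_1, π_2, … into P one at a time, bumping the leftmost entry strictly greater than the inserted value down to the next row. The recording tableau Q records, in position (i, j), the step at which that cell was added to P.
  Insert 5 (step 1): P = [5];  Q = [1]
  Insert 4 (step 2): P = [4] / [5];  Q = [1] / [2]
  Insert 1 (step 3): P = [1] / [4] / [5];  Q = [1] / [2] / [3]
  Insert 9 (step 4): P = [1, 9] / [4] / [5];  Q = [1, 4] / [2] / [3]
  Insert 6 (step 5): P = [1, 6] / [4, 9] / [5];  Q = [1, 4] / [2, 5] / [3]
  Insert 7 (step 6): P = [1, 6, 7] / [4, 9] / [5];  Q = [1, 4, 6] / [2, 5] / [3]
  Insert 8 (step 7): P = [1, 6, 7, 8] / [4, 9] / [5];  Q = [1, 4, 6, 7] / [2, 5] / [3]
  Insert 2 (step 8): P = [1, 2, 7, 8] / [4, 6] / [5, 9];  Q = [1, 4, 6, 7] / [2, 5] / [3, 8]
  Insert 3 (step 9): P = [1, 2, 3, 8] / [4, 6, 7] / [5, 9];  Q = [1, 4, 6, 7] / [2, 5, 9] / [3, 8]
Final shape: (4, 3, 2).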